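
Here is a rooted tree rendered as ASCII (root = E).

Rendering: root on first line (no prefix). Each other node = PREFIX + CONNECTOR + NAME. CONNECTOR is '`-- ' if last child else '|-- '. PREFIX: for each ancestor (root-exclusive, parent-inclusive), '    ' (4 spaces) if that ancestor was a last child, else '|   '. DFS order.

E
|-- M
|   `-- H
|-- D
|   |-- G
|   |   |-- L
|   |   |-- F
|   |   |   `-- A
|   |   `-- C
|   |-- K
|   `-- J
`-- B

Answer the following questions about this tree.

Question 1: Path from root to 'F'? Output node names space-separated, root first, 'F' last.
Walk down from root: E -> D -> G -> F

Answer: E D G F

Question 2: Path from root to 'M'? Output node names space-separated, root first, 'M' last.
Answer: E M

Derivation:
Walk down from root: E -> M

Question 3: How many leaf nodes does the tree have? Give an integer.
Answer: 7

Derivation:
Leaves (nodes with no children): A, B, C, H, J, K, L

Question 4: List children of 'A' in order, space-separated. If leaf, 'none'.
Answer: none

Derivation:
Node A's children (from adjacency): (leaf)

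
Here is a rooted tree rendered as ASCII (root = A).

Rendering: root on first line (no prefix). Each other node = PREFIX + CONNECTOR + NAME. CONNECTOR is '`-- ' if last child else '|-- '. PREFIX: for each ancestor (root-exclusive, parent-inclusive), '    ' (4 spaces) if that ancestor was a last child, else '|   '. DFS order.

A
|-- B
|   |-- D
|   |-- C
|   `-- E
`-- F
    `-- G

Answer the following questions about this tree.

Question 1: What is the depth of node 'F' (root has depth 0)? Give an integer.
Path from root to F: A -> F
Depth = number of edges = 1

Answer: 1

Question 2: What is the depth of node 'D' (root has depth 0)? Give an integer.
Answer: 2

Derivation:
Path from root to D: A -> B -> D
Depth = number of edges = 2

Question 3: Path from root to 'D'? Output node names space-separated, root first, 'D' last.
Walk down from root: A -> B -> D

Answer: A B D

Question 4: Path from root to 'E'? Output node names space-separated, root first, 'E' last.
Walk down from root: A -> B -> E

Answer: A B E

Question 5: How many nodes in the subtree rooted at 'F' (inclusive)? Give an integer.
Subtree rooted at F contains: F, G
Count = 2

Answer: 2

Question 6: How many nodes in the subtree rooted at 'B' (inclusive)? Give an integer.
Answer: 4

Derivation:
Subtree rooted at B contains: B, C, D, E
Count = 4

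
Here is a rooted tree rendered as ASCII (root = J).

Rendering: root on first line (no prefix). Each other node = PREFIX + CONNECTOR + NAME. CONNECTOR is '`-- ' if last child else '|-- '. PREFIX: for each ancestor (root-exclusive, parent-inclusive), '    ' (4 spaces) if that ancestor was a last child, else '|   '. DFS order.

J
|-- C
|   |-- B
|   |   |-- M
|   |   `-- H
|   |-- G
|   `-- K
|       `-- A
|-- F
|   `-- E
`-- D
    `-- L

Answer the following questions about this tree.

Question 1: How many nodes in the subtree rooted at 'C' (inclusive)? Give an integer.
Answer: 7

Derivation:
Subtree rooted at C contains: A, B, C, G, H, K, M
Count = 7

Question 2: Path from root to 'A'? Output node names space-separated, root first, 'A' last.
Walk down from root: J -> C -> K -> A

Answer: J C K A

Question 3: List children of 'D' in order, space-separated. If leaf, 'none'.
Answer: L

Derivation:
Node D's children (from adjacency): L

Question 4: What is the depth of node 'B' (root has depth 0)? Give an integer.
Path from root to B: J -> C -> B
Depth = number of edges = 2

Answer: 2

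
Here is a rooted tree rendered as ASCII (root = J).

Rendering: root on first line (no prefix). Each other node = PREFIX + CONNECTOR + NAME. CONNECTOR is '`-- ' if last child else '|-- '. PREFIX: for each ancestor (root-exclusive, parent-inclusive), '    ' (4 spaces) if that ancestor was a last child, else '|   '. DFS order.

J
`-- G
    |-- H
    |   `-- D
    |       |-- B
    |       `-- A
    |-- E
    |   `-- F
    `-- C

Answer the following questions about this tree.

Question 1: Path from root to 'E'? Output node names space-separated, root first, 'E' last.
Walk down from root: J -> G -> E

Answer: J G E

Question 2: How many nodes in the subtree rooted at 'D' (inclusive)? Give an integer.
Subtree rooted at D contains: A, B, D
Count = 3

Answer: 3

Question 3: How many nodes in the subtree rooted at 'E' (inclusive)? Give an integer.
Answer: 2

Derivation:
Subtree rooted at E contains: E, F
Count = 2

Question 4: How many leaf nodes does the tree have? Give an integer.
Leaves (nodes with no children): A, B, C, F

Answer: 4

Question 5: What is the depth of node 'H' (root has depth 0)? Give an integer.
Answer: 2

Derivation:
Path from root to H: J -> G -> H
Depth = number of edges = 2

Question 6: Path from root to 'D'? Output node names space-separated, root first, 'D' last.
Answer: J G H D

Derivation:
Walk down from root: J -> G -> H -> D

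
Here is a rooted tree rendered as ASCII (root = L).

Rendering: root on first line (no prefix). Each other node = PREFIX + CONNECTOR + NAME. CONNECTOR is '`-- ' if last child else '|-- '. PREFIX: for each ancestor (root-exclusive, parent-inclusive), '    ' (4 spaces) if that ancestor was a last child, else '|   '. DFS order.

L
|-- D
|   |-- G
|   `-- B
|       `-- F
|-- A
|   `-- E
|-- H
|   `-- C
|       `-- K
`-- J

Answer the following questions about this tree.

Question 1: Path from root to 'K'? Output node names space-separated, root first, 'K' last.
Answer: L H C K

Derivation:
Walk down from root: L -> H -> C -> K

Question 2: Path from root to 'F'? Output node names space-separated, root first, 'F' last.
Walk down from root: L -> D -> B -> F

Answer: L D B F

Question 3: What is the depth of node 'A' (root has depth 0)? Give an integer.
Path from root to A: L -> A
Depth = number of edges = 1

Answer: 1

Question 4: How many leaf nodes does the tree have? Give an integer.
Answer: 5

Derivation:
Leaves (nodes with no children): E, F, G, J, K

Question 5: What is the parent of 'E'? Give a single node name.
Scan adjacency: E appears as child of A

Answer: A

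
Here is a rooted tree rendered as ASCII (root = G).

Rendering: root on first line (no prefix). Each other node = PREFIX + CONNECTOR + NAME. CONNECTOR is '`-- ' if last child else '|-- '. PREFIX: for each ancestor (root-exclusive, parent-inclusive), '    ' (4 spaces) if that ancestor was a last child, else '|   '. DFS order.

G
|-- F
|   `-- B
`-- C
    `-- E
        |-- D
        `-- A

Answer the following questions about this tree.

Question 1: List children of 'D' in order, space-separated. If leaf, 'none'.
Answer: none

Derivation:
Node D's children (from adjacency): (leaf)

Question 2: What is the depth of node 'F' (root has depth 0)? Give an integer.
Answer: 1

Derivation:
Path from root to F: G -> F
Depth = number of edges = 1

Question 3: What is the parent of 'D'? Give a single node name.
Answer: E

Derivation:
Scan adjacency: D appears as child of E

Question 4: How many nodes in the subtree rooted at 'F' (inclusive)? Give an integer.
Subtree rooted at F contains: B, F
Count = 2

Answer: 2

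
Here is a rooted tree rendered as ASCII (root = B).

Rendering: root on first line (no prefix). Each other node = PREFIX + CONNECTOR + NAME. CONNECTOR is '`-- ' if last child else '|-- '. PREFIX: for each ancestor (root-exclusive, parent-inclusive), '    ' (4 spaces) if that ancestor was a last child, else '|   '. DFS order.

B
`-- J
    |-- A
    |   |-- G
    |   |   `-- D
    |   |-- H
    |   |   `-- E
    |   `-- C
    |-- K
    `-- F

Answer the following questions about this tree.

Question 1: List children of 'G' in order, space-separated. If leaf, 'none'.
Answer: D

Derivation:
Node G's children (from adjacency): D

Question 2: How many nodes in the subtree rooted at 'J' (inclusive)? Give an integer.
Answer: 9

Derivation:
Subtree rooted at J contains: A, C, D, E, F, G, H, J, K
Count = 9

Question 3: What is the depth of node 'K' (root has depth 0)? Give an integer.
Path from root to K: B -> J -> K
Depth = number of edges = 2

Answer: 2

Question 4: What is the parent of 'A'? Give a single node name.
Answer: J

Derivation:
Scan adjacency: A appears as child of J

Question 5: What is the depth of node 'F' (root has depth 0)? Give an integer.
Path from root to F: B -> J -> F
Depth = number of edges = 2

Answer: 2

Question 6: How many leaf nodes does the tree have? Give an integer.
Leaves (nodes with no children): C, D, E, F, K

Answer: 5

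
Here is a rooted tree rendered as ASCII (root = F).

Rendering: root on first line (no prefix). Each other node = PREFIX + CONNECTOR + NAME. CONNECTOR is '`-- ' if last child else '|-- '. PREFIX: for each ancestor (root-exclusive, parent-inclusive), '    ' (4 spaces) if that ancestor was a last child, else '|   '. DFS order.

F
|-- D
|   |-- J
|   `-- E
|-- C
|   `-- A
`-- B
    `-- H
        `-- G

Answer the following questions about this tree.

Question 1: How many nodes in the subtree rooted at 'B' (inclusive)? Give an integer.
Answer: 3

Derivation:
Subtree rooted at B contains: B, G, H
Count = 3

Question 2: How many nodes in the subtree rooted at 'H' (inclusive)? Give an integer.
Subtree rooted at H contains: G, H
Count = 2

Answer: 2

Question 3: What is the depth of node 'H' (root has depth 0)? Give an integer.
Path from root to H: F -> B -> H
Depth = number of edges = 2

Answer: 2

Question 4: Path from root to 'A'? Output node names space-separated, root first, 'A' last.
Walk down from root: F -> C -> A

Answer: F C A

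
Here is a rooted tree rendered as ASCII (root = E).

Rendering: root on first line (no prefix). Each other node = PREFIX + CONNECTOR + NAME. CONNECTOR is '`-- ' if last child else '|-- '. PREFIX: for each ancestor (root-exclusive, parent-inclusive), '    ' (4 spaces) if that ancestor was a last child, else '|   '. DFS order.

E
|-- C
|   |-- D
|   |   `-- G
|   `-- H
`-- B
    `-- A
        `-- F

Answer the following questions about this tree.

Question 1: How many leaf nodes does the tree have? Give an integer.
Answer: 3

Derivation:
Leaves (nodes with no children): F, G, H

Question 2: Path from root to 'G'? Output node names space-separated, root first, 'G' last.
Answer: E C D G

Derivation:
Walk down from root: E -> C -> D -> G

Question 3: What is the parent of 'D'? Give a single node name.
Scan adjacency: D appears as child of C

Answer: C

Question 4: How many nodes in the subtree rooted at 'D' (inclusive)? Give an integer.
Subtree rooted at D contains: D, G
Count = 2

Answer: 2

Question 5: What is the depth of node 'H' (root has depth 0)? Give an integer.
Path from root to H: E -> C -> H
Depth = number of edges = 2

Answer: 2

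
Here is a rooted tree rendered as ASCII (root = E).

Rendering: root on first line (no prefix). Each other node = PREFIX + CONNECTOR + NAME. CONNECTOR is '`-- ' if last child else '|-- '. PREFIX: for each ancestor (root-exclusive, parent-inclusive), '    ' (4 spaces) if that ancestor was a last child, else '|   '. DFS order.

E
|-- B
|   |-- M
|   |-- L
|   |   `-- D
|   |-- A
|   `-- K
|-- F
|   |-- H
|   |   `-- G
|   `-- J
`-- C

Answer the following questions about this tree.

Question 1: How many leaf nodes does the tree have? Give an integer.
Leaves (nodes with no children): A, C, D, G, J, K, M

Answer: 7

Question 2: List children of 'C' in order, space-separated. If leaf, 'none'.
Node C's children (from adjacency): (leaf)

Answer: none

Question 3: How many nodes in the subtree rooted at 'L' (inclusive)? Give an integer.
Answer: 2

Derivation:
Subtree rooted at L contains: D, L
Count = 2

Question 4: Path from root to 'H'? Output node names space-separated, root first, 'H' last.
Answer: E F H

Derivation:
Walk down from root: E -> F -> H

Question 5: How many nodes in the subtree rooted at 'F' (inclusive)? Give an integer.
Subtree rooted at F contains: F, G, H, J
Count = 4

Answer: 4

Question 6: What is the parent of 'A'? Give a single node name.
Answer: B

Derivation:
Scan adjacency: A appears as child of B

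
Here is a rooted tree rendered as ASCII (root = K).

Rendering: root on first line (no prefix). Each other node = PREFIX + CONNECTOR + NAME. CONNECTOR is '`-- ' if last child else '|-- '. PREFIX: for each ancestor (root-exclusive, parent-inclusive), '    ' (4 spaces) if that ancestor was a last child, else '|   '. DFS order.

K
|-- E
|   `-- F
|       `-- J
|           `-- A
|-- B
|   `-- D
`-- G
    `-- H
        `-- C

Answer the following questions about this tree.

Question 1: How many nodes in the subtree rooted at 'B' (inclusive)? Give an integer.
Subtree rooted at B contains: B, D
Count = 2

Answer: 2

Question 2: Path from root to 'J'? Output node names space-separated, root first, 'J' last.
Answer: K E F J

Derivation:
Walk down from root: K -> E -> F -> J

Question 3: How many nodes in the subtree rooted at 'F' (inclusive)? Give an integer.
Answer: 3

Derivation:
Subtree rooted at F contains: A, F, J
Count = 3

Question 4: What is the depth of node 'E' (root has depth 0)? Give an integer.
Path from root to E: K -> E
Depth = number of edges = 1

Answer: 1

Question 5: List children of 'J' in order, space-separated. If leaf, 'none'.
Answer: A

Derivation:
Node J's children (from adjacency): A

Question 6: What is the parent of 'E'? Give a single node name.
Scan adjacency: E appears as child of K

Answer: K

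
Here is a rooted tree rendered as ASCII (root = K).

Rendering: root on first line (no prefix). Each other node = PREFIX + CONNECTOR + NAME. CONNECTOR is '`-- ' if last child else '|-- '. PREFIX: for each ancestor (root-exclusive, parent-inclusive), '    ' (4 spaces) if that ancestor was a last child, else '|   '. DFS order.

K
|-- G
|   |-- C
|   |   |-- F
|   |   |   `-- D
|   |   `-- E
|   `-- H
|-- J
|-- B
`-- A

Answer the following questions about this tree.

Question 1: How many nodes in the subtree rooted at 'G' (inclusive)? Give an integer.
Answer: 6

Derivation:
Subtree rooted at G contains: C, D, E, F, G, H
Count = 6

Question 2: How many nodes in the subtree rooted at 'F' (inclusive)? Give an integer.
Subtree rooted at F contains: D, F
Count = 2

Answer: 2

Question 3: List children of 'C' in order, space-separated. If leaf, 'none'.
Answer: F E

Derivation:
Node C's children (from adjacency): F, E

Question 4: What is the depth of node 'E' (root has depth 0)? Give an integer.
Answer: 3

Derivation:
Path from root to E: K -> G -> C -> E
Depth = number of edges = 3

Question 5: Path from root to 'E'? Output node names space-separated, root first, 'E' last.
Walk down from root: K -> G -> C -> E

Answer: K G C E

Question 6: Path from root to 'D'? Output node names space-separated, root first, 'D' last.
Walk down from root: K -> G -> C -> F -> D

Answer: K G C F D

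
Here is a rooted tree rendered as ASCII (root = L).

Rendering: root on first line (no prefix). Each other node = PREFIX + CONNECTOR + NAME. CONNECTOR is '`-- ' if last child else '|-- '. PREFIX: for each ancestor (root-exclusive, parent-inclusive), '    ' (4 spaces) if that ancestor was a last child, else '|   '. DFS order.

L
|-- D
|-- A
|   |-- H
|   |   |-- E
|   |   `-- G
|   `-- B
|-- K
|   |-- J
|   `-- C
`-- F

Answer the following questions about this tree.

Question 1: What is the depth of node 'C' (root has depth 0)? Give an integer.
Path from root to C: L -> K -> C
Depth = number of edges = 2

Answer: 2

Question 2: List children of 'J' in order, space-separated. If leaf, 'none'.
Node J's children (from adjacency): (leaf)

Answer: none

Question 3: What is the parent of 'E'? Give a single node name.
Scan adjacency: E appears as child of H

Answer: H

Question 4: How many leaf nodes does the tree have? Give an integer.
Leaves (nodes with no children): B, C, D, E, F, G, J

Answer: 7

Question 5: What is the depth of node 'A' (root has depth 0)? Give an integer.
Answer: 1

Derivation:
Path from root to A: L -> A
Depth = number of edges = 1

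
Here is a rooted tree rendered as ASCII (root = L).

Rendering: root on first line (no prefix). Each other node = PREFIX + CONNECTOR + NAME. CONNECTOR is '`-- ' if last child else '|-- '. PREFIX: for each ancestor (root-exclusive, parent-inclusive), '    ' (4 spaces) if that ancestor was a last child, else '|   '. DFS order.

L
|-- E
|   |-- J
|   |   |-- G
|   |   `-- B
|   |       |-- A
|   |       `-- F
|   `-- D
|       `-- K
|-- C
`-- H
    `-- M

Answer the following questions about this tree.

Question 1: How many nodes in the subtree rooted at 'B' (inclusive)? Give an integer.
Answer: 3

Derivation:
Subtree rooted at B contains: A, B, F
Count = 3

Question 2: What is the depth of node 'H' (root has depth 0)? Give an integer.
Path from root to H: L -> H
Depth = number of edges = 1

Answer: 1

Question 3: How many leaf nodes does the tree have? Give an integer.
Leaves (nodes with no children): A, C, F, G, K, M

Answer: 6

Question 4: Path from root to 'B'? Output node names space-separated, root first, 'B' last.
Answer: L E J B

Derivation:
Walk down from root: L -> E -> J -> B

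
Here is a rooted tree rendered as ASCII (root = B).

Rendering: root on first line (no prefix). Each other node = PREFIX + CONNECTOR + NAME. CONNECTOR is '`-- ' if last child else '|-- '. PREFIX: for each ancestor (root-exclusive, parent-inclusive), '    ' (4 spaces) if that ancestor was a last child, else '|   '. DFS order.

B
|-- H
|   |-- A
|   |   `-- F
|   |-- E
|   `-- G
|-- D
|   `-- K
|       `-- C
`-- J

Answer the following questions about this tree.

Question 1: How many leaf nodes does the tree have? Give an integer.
Answer: 5

Derivation:
Leaves (nodes with no children): C, E, F, G, J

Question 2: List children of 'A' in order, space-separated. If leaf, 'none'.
Answer: F

Derivation:
Node A's children (from adjacency): F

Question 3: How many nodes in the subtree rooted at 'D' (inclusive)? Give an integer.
Answer: 3

Derivation:
Subtree rooted at D contains: C, D, K
Count = 3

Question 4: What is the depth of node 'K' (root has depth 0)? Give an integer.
Path from root to K: B -> D -> K
Depth = number of edges = 2

Answer: 2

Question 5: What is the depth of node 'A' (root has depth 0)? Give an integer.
Answer: 2

Derivation:
Path from root to A: B -> H -> A
Depth = number of edges = 2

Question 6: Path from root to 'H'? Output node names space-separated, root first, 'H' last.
Answer: B H

Derivation:
Walk down from root: B -> H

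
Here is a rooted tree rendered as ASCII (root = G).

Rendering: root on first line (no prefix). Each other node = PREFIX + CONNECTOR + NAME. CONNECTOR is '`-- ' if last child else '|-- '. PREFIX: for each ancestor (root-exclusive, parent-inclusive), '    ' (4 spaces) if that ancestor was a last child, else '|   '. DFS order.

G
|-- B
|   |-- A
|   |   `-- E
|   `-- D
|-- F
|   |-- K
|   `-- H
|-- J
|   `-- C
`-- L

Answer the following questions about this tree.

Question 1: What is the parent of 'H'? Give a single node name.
Answer: F

Derivation:
Scan adjacency: H appears as child of F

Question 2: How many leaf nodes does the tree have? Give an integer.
Leaves (nodes with no children): C, D, E, H, K, L

Answer: 6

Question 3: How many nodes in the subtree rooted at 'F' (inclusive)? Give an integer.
Answer: 3

Derivation:
Subtree rooted at F contains: F, H, K
Count = 3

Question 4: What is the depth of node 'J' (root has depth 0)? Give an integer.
Path from root to J: G -> J
Depth = number of edges = 1

Answer: 1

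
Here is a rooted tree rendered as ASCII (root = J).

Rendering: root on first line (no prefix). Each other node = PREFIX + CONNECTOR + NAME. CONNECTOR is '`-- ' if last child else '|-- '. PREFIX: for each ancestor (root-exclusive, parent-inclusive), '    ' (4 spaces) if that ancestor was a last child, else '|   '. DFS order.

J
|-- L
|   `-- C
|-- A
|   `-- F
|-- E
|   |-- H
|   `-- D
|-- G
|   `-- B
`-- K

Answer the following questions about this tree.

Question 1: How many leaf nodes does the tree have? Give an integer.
Leaves (nodes with no children): B, C, D, F, H, K

Answer: 6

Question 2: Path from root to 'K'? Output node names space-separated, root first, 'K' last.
Answer: J K

Derivation:
Walk down from root: J -> K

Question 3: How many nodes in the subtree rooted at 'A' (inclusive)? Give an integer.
Answer: 2

Derivation:
Subtree rooted at A contains: A, F
Count = 2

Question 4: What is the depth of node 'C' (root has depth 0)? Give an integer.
Answer: 2

Derivation:
Path from root to C: J -> L -> C
Depth = number of edges = 2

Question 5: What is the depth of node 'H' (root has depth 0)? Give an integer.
Answer: 2

Derivation:
Path from root to H: J -> E -> H
Depth = number of edges = 2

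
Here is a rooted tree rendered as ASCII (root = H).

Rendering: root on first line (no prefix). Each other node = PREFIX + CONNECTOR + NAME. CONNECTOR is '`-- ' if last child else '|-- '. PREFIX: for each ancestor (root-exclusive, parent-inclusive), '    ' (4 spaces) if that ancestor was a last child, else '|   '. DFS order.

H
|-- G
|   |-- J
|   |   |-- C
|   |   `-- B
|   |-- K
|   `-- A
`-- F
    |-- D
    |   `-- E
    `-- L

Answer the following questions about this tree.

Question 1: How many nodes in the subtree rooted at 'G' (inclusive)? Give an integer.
Answer: 6

Derivation:
Subtree rooted at G contains: A, B, C, G, J, K
Count = 6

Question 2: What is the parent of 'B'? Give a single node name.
Answer: J

Derivation:
Scan adjacency: B appears as child of J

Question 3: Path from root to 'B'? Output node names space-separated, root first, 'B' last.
Answer: H G J B

Derivation:
Walk down from root: H -> G -> J -> B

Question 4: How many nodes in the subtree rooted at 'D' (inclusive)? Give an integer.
Subtree rooted at D contains: D, E
Count = 2

Answer: 2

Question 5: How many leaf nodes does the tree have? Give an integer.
Leaves (nodes with no children): A, B, C, E, K, L

Answer: 6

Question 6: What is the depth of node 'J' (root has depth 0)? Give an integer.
Answer: 2

Derivation:
Path from root to J: H -> G -> J
Depth = number of edges = 2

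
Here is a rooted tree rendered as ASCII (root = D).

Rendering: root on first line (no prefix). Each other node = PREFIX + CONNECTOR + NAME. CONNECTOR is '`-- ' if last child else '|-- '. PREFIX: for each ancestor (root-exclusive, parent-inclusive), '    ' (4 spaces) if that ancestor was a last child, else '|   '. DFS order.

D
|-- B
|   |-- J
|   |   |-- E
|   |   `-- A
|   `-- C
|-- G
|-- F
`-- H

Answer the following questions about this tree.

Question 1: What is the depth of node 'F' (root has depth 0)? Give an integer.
Path from root to F: D -> F
Depth = number of edges = 1

Answer: 1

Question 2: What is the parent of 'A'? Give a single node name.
Scan adjacency: A appears as child of J

Answer: J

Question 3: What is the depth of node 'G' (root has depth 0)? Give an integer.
Path from root to G: D -> G
Depth = number of edges = 1

Answer: 1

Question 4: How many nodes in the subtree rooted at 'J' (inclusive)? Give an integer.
Subtree rooted at J contains: A, E, J
Count = 3

Answer: 3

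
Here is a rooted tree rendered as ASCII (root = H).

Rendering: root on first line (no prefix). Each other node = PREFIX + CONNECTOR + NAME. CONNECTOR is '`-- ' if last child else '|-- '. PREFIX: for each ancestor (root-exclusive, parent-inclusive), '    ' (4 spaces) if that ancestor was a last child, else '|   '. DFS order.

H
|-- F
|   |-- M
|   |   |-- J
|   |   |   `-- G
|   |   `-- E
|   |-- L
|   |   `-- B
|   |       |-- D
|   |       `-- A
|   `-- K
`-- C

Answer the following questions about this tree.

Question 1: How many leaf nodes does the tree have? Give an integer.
Leaves (nodes with no children): A, C, D, E, G, K

Answer: 6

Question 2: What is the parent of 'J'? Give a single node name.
Answer: M

Derivation:
Scan adjacency: J appears as child of M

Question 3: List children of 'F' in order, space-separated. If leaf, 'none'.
Answer: M L K

Derivation:
Node F's children (from adjacency): M, L, K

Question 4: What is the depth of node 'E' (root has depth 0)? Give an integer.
Path from root to E: H -> F -> M -> E
Depth = number of edges = 3

Answer: 3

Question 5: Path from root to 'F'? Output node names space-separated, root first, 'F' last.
Answer: H F

Derivation:
Walk down from root: H -> F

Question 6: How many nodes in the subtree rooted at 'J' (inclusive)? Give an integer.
Subtree rooted at J contains: G, J
Count = 2

Answer: 2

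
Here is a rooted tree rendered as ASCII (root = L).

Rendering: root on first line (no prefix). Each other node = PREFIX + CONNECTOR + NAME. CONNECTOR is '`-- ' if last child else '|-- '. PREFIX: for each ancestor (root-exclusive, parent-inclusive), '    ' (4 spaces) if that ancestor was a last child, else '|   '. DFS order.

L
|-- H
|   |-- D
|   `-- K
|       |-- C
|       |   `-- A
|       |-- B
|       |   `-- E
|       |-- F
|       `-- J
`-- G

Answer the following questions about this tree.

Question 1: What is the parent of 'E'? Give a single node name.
Answer: B

Derivation:
Scan adjacency: E appears as child of B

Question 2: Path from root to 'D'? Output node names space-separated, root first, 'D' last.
Walk down from root: L -> H -> D

Answer: L H D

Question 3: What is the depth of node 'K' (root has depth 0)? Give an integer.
Answer: 2

Derivation:
Path from root to K: L -> H -> K
Depth = number of edges = 2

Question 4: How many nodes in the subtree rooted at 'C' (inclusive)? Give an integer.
Subtree rooted at C contains: A, C
Count = 2

Answer: 2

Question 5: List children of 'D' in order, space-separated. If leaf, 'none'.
Node D's children (from adjacency): (leaf)

Answer: none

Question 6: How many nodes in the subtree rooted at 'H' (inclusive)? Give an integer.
Subtree rooted at H contains: A, B, C, D, E, F, H, J, K
Count = 9

Answer: 9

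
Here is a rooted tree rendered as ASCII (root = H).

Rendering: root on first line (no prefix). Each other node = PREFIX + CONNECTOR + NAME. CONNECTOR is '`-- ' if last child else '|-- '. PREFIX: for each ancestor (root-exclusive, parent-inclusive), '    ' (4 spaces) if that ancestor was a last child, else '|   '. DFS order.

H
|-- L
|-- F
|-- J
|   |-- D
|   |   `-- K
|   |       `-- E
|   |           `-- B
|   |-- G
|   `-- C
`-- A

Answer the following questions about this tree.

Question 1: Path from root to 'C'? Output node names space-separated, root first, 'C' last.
Answer: H J C

Derivation:
Walk down from root: H -> J -> C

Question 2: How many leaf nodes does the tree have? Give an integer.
Leaves (nodes with no children): A, B, C, F, G, L

Answer: 6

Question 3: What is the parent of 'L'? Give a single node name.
Scan adjacency: L appears as child of H

Answer: H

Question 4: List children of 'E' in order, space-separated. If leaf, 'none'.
Node E's children (from adjacency): B

Answer: B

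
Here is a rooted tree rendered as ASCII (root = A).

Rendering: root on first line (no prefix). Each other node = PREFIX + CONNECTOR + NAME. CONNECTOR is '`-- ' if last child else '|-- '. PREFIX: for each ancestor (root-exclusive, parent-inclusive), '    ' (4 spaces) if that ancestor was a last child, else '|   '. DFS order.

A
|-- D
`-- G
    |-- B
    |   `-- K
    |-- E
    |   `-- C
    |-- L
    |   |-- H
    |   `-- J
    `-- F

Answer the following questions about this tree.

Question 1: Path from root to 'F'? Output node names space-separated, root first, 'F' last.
Answer: A G F

Derivation:
Walk down from root: A -> G -> F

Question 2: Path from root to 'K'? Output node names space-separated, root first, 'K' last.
Walk down from root: A -> G -> B -> K

Answer: A G B K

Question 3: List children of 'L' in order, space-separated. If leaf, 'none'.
Node L's children (from adjacency): H, J

Answer: H J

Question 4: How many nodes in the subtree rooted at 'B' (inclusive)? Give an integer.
Subtree rooted at B contains: B, K
Count = 2

Answer: 2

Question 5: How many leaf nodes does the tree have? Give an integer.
Leaves (nodes with no children): C, D, F, H, J, K

Answer: 6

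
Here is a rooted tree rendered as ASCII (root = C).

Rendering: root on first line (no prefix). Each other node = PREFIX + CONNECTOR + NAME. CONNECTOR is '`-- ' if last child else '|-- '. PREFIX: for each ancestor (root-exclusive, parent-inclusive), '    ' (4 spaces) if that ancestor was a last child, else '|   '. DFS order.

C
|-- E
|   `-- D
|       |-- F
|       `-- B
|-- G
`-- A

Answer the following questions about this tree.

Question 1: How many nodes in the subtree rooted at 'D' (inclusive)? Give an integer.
Subtree rooted at D contains: B, D, F
Count = 3

Answer: 3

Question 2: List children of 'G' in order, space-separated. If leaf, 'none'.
Answer: none

Derivation:
Node G's children (from adjacency): (leaf)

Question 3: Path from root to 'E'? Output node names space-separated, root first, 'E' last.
Walk down from root: C -> E

Answer: C E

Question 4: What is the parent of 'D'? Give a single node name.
Scan adjacency: D appears as child of E

Answer: E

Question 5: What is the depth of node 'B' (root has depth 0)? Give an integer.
Answer: 3

Derivation:
Path from root to B: C -> E -> D -> B
Depth = number of edges = 3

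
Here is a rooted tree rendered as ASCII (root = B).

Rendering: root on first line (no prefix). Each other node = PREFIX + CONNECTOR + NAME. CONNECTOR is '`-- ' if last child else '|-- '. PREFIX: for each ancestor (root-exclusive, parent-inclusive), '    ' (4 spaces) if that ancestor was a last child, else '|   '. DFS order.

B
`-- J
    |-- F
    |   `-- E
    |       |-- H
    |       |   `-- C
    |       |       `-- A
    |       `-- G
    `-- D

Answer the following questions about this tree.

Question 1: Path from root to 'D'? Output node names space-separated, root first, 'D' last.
Walk down from root: B -> J -> D

Answer: B J D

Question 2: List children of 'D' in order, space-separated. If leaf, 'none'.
Node D's children (from adjacency): (leaf)

Answer: none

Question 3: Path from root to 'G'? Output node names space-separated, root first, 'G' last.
Walk down from root: B -> J -> F -> E -> G

Answer: B J F E G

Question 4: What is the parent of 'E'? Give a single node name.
Scan adjacency: E appears as child of F

Answer: F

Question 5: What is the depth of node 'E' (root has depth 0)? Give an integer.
Path from root to E: B -> J -> F -> E
Depth = number of edges = 3

Answer: 3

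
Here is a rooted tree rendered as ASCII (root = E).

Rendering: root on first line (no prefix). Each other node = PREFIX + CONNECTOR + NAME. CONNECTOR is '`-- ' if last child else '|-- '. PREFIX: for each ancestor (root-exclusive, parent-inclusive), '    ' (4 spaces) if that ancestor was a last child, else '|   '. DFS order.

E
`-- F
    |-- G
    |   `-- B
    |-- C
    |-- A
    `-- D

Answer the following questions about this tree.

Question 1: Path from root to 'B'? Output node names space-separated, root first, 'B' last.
Walk down from root: E -> F -> G -> B

Answer: E F G B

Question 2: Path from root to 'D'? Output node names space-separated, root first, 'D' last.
Answer: E F D

Derivation:
Walk down from root: E -> F -> D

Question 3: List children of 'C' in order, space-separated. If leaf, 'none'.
Answer: none

Derivation:
Node C's children (from adjacency): (leaf)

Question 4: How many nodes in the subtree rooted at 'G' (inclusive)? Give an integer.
Answer: 2

Derivation:
Subtree rooted at G contains: B, G
Count = 2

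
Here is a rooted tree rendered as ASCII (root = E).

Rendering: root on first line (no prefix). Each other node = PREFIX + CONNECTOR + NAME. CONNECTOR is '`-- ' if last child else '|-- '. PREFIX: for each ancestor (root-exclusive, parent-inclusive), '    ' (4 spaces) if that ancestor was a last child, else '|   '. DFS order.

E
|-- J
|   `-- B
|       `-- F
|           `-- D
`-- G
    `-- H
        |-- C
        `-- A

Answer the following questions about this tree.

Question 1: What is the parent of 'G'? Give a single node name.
Scan adjacency: G appears as child of E

Answer: E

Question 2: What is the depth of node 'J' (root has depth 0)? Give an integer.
Answer: 1

Derivation:
Path from root to J: E -> J
Depth = number of edges = 1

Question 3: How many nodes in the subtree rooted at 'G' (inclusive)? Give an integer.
Answer: 4

Derivation:
Subtree rooted at G contains: A, C, G, H
Count = 4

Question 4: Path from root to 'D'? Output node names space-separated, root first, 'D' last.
Answer: E J B F D

Derivation:
Walk down from root: E -> J -> B -> F -> D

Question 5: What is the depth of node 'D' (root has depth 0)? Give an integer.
Answer: 4

Derivation:
Path from root to D: E -> J -> B -> F -> D
Depth = number of edges = 4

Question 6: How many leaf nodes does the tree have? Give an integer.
Answer: 3

Derivation:
Leaves (nodes with no children): A, C, D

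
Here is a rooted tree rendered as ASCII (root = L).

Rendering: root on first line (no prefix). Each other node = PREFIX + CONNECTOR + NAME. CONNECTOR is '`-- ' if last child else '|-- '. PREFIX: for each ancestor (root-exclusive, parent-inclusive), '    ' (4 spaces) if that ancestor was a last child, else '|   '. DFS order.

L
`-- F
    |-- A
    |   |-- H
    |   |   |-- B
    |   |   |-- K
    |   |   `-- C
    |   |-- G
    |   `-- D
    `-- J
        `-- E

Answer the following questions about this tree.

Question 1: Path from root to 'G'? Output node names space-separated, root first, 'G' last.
Answer: L F A G

Derivation:
Walk down from root: L -> F -> A -> G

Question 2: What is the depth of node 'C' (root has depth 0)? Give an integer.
Path from root to C: L -> F -> A -> H -> C
Depth = number of edges = 4

Answer: 4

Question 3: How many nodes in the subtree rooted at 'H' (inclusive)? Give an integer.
Subtree rooted at H contains: B, C, H, K
Count = 4

Answer: 4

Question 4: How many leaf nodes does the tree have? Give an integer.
Answer: 6

Derivation:
Leaves (nodes with no children): B, C, D, E, G, K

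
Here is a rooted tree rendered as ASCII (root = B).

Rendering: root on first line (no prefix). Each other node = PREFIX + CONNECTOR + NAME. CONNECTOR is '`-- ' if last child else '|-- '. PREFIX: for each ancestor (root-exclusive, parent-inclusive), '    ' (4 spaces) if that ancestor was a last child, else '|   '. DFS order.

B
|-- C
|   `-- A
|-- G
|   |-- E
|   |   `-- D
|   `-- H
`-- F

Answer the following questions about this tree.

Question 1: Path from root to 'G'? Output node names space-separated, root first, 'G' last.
Answer: B G

Derivation:
Walk down from root: B -> G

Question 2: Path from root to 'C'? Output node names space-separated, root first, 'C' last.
Answer: B C

Derivation:
Walk down from root: B -> C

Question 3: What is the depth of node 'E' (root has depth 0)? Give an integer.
Answer: 2

Derivation:
Path from root to E: B -> G -> E
Depth = number of edges = 2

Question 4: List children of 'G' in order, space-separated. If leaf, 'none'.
Answer: E H

Derivation:
Node G's children (from adjacency): E, H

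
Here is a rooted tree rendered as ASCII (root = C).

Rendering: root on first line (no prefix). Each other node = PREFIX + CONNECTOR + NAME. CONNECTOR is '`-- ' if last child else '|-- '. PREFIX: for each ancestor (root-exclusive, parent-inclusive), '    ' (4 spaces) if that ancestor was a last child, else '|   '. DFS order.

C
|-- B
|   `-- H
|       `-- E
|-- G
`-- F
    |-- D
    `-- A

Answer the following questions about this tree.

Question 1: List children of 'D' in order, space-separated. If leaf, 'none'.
Node D's children (from adjacency): (leaf)

Answer: none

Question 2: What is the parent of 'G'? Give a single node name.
Answer: C

Derivation:
Scan adjacency: G appears as child of C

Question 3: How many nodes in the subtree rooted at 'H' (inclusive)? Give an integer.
Subtree rooted at H contains: E, H
Count = 2

Answer: 2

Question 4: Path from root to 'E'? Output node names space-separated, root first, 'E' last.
Answer: C B H E

Derivation:
Walk down from root: C -> B -> H -> E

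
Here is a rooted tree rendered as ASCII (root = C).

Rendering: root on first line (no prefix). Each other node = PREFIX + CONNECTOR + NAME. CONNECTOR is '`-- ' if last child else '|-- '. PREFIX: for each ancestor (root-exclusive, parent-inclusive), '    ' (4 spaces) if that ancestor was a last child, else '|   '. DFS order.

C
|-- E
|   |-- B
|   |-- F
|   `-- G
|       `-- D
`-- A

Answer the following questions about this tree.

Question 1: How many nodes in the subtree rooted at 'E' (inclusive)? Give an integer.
Subtree rooted at E contains: B, D, E, F, G
Count = 5

Answer: 5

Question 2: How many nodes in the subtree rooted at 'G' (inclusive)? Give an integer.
Subtree rooted at G contains: D, G
Count = 2

Answer: 2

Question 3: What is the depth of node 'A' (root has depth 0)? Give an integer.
Answer: 1

Derivation:
Path from root to A: C -> A
Depth = number of edges = 1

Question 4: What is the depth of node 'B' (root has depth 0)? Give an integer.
Answer: 2

Derivation:
Path from root to B: C -> E -> B
Depth = number of edges = 2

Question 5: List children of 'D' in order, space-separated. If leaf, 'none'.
Answer: none

Derivation:
Node D's children (from adjacency): (leaf)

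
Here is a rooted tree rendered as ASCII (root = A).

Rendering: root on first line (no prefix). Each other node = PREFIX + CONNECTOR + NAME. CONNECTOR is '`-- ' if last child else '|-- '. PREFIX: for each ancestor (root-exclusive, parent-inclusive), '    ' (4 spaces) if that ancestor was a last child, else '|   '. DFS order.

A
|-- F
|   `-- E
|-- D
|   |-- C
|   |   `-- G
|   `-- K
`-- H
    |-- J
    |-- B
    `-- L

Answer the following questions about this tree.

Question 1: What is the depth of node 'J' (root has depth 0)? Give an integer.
Answer: 2

Derivation:
Path from root to J: A -> H -> J
Depth = number of edges = 2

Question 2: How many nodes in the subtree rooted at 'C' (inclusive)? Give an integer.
Answer: 2

Derivation:
Subtree rooted at C contains: C, G
Count = 2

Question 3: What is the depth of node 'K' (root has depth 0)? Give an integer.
Answer: 2

Derivation:
Path from root to K: A -> D -> K
Depth = number of edges = 2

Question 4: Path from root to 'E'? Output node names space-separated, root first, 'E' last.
Walk down from root: A -> F -> E

Answer: A F E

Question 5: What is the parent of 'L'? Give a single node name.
Answer: H

Derivation:
Scan adjacency: L appears as child of H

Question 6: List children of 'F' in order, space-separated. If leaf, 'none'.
Answer: E

Derivation:
Node F's children (from adjacency): E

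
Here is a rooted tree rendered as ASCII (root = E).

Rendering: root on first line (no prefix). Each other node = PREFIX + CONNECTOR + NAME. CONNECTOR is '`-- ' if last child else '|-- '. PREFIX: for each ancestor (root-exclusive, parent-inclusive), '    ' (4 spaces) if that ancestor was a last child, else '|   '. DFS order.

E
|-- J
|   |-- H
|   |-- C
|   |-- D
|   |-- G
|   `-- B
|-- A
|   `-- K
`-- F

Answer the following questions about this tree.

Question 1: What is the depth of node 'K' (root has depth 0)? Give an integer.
Path from root to K: E -> A -> K
Depth = number of edges = 2

Answer: 2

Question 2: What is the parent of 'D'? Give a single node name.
Scan adjacency: D appears as child of J

Answer: J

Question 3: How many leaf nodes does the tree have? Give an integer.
Answer: 7

Derivation:
Leaves (nodes with no children): B, C, D, F, G, H, K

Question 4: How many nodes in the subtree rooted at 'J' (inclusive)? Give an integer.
Answer: 6

Derivation:
Subtree rooted at J contains: B, C, D, G, H, J
Count = 6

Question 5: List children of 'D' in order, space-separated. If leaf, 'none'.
Node D's children (from adjacency): (leaf)

Answer: none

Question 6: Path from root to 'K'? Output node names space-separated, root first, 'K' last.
Walk down from root: E -> A -> K

Answer: E A K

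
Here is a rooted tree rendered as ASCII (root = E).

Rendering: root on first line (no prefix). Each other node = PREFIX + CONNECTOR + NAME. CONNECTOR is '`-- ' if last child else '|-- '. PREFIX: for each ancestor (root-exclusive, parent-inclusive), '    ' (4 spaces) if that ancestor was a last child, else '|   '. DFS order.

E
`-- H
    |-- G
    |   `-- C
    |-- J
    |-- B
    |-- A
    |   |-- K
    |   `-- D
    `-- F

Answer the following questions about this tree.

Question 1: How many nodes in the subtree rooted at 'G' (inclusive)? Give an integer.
Answer: 2

Derivation:
Subtree rooted at G contains: C, G
Count = 2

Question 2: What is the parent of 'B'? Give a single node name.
Scan adjacency: B appears as child of H

Answer: H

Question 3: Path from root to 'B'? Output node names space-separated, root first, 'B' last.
Walk down from root: E -> H -> B

Answer: E H B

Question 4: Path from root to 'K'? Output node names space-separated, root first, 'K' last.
Walk down from root: E -> H -> A -> K

Answer: E H A K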